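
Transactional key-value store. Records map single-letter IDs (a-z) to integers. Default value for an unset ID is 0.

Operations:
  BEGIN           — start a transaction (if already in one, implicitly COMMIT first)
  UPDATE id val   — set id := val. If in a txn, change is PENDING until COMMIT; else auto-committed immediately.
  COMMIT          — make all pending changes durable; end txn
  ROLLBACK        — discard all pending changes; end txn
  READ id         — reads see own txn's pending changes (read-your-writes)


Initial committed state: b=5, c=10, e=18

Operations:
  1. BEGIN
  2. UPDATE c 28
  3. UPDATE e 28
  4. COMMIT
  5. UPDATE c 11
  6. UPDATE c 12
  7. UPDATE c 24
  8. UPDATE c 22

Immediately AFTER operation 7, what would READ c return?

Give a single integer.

Answer: 24

Derivation:
Initial committed: {b=5, c=10, e=18}
Op 1: BEGIN: in_txn=True, pending={}
Op 2: UPDATE c=28 (pending; pending now {c=28})
Op 3: UPDATE e=28 (pending; pending now {c=28, e=28})
Op 4: COMMIT: merged ['c', 'e'] into committed; committed now {b=5, c=28, e=28}
Op 5: UPDATE c=11 (auto-commit; committed c=11)
Op 6: UPDATE c=12 (auto-commit; committed c=12)
Op 7: UPDATE c=24 (auto-commit; committed c=24)
After op 7: visible(c) = 24 (pending={}, committed={b=5, c=24, e=28})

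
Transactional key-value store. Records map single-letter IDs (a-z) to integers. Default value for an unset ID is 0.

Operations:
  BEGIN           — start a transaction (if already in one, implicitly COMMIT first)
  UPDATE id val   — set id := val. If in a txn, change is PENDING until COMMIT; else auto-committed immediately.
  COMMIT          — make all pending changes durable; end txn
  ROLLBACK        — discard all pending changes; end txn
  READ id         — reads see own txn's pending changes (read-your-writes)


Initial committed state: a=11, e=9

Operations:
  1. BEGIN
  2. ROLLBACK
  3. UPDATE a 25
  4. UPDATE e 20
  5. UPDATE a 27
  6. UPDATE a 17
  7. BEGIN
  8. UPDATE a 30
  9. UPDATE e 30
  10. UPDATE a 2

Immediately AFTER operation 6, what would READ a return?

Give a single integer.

Answer: 17

Derivation:
Initial committed: {a=11, e=9}
Op 1: BEGIN: in_txn=True, pending={}
Op 2: ROLLBACK: discarded pending []; in_txn=False
Op 3: UPDATE a=25 (auto-commit; committed a=25)
Op 4: UPDATE e=20 (auto-commit; committed e=20)
Op 5: UPDATE a=27 (auto-commit; committed a=27)
Op 6: UPDATE a=17 (auto-commit; committed a=17)
After op 6: visible(a) = 17 (pending={}, committed={a=17, e=20})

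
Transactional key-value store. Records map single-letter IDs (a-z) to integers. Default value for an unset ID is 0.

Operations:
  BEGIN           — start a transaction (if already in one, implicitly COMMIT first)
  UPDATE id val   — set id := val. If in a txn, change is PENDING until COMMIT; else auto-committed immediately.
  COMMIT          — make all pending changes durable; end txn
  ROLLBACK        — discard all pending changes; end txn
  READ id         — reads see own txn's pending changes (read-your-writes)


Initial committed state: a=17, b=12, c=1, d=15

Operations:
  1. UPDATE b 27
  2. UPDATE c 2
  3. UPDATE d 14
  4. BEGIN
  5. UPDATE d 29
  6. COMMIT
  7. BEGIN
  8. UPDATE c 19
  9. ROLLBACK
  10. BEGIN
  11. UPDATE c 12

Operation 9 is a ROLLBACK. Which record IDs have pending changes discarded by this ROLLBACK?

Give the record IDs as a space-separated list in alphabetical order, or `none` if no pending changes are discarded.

Initial committed: {a=17, b=12, c=1, d=15}
Op 1: UPDATE b=27 (auto-commit; committed b=27)
Op 2: UPDATE c=2 (auto-commit; committed c=2)
Op 3: UPDATE d=14 (auto-commit; committed d=14)
Op 4: BEGIN: in_txn=True, pending={}
Op 5: UPDATE d=29 (pending; pending now {d=29})
Op 6: COMMIT: merged ['d'] into committed; committed now {a=17, b=27, c=2, d=29}
Op 7: BEGIN: in_txn=True, pending={}
Op 8: UPDATE c=19 (pending; pending now {c=19})
Op 9: ROLLBACK: discarded pending ['c']; in_txn=False
Op 10: BEGIN: in_txn=True, pending={}
Op 11: UPDATE c=12 (pending; pending now {c=12})
ROLLBACK at op 9 discards: ['c']

Answer: c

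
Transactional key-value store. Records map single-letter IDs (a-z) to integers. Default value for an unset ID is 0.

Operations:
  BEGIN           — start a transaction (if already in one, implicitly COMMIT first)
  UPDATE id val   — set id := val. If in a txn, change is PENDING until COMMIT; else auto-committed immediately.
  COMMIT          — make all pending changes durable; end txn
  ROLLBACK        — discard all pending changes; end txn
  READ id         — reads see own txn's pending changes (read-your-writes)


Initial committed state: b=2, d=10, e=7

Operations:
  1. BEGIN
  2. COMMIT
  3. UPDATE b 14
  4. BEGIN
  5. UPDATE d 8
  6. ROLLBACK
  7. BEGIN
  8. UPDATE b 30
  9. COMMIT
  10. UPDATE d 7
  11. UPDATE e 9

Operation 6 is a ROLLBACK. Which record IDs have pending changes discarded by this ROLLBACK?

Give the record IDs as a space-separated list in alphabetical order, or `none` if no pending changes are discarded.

Initial committed: {b=2, d=10, e=7}
Op 1: BEGIN: in_txn=True, pending={}
Op 2: COMMIT: merged [] into committed; committed now {b=2, d=10, e=7}
Op 3: UPDATE b=14 (auto-commit; committed b=14)
Op 4: BEGIN: in_txn=True, pending={}
Op 5: UPDATE d=8 (pending; pending now {d=8})
Op 6: ROLLBACK: discarded pending ['d']; in_txn=False
Op 7: BEGIN: in_txn=True, pending={}
Op 8: UPDATE b=30 (pending; pending now {b=30})
Op 9: COMMIT: merged ['b'] into committed; committed now {b=30, d=10, e=7}
Op 10: UPDATE d=7 (auto-commit; committed d=7)
Op 11: UPDATE e=9 (auto-commit; committed e=9)
ROLLBACK at op 6 discards: ['d']

Answer: d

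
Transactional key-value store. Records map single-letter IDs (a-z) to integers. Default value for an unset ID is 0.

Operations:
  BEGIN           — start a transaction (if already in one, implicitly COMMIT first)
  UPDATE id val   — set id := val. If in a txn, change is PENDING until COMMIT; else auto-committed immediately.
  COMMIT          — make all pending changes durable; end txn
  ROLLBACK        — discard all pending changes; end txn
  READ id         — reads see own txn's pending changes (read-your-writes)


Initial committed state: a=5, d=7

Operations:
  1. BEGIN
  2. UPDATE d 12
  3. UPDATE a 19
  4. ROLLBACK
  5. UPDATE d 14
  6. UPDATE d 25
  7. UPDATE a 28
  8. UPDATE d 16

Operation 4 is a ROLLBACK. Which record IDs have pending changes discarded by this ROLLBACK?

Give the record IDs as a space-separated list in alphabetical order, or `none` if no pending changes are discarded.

Initial committed: {a=5, d=7}
Op 1: BEGIN: in_txn=True, pending={}
Op 2: UPDATE d=12 (pending; pending now {d=12})
Op 3: UPDATE a=19 (pending; pending now {a=19, d=12})
Op 4: ROLLBACK: discarded pending ['a', 'd']; in_txn=False
Op 5: UPDATE d=14 (auto-commit; committed d=14)
Op 6: UPDATE d=25 (auto-commit; committed d=25)
Op 7: UPDATE a=28 (auto-commit; committed a=28)
Op 8: UPDATE d=16 (auto-commit; committed d=16)
ROLLBACK at op 4 discards: ['a', 'd']

Answer: a d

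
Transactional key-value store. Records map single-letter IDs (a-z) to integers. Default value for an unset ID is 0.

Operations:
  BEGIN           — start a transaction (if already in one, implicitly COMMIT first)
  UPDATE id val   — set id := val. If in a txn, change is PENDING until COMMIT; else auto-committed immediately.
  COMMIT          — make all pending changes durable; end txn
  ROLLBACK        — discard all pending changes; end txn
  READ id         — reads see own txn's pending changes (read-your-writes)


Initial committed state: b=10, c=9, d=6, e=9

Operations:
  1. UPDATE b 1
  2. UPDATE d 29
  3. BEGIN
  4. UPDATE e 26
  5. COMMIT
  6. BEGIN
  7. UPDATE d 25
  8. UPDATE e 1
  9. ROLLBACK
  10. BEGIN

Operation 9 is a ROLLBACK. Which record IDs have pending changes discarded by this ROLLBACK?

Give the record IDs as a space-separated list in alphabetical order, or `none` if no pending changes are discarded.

Answer: d e

Derivation:
Initial committed: {b=10, c=9, d=6, e=9}
Op 1: UPDATE b=1 (auto-commit; committed b=1)
Op 2: UPDATE d=29 (auto-commit; committed d=29)
Op 3: BEGIN: in_txn=True, pending={}
Op 4: UPDATE e=26 (pending; pending now {e=26})
Op 5: COMMIT: merged ['e'] into committed; committed now {b=1, c=9, d=29, e=26}
Op 6: BEGIN: in_txn=True, pending={}
Op 7: UPDATE d=25 (pending; pending now {d=25})
Op 8: UPDATE e=1 (pending; pending now {d=25, e=1})
Op 9: ROLLBACK: discarded pending ['d', 'e']; in_txn=False
Op 10: BEGIN: in_txn=True, pending={}
ROLLBACK at op 9 discards: ['d', 'e']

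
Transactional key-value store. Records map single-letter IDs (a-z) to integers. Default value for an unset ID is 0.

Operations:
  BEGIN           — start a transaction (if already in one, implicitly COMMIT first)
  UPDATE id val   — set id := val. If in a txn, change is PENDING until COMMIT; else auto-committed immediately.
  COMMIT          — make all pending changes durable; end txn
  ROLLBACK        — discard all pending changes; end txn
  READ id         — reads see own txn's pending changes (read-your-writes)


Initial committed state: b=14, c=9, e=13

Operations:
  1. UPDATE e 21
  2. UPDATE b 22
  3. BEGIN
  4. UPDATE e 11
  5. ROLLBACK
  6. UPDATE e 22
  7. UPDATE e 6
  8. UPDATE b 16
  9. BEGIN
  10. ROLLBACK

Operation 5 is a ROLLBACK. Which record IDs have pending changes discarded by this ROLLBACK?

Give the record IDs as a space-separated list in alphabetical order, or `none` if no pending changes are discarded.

Answer: e

Derivation:
Initial committed: {b=14, c=9, e=13}
Op 1: UPDATE e=21 (auto-commit; committed e=21)
Op 2: UPDATE b=22 (auto-commit; committed b=22)
Op 3: BEGIN: in_txn=True, pending={}
Op 4: UPDATE e=11 (pending; pending now {e=11})
Op 5: ROLLBACK: discarded pending ['e']; in_txn=False
Op 6: UPDATE e=22 (auto-commit; committed e=22)
Op 7: UPDATE e=6 (auto-commit; committed e=6)
Op 8: UPDATE b=16 (auto-commit; committed b=16)
Op 9: BEGIN: in_txn=True, pending={}
Op 10: ROLLBACK: discarded pending []; in_txn=False
ROLLBACK at op 5 discards: ['e']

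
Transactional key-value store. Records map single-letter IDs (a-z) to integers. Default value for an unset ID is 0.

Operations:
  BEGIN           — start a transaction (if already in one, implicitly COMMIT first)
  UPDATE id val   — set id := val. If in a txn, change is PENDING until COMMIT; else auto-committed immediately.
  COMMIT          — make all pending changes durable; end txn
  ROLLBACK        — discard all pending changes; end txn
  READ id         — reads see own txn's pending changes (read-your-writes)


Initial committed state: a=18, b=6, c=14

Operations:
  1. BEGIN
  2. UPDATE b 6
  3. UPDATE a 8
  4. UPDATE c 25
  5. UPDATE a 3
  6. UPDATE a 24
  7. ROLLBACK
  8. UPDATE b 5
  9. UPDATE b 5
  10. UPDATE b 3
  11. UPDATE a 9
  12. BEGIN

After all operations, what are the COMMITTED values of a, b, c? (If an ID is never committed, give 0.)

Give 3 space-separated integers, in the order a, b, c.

Answer: 9 3 14

Derivation:
Initial committed: {a=18, b=6, c=14}
Op 1: BEGIN: in_txn=True, pending={}
Op 2: UPDATE b=6 (pending; pending now {b=6})
Op 3: UPDATE a=8 (pending; pending now {a=8, b=6})
Op 4: UPDATE c=25 (pending; pending now {a=8, b=6, c=25})
Op 5: UPDATE a=3 (pending; pending now {a=3, b=6, c=25})
Op 6: UPDATE a=24 (pending; pending now {a=24, b=6, c=25})
Op 7: ROLLBACK: discarded pending ['a', 'b', 'c']; in_txn=False
Op 8: UPDATE b=5 (auto-commit; committed b=5)
Op 9: UPDATE b=5 (auto-commit; committed b=5)
Op 10: UPDATE b=3 (auto-commit; committed b=3)
Op 11: UPDATE a=9 (auto-commit; committed a=9)
Op 12: BEGIN: in_txn=True, pending={}
Final committed: {a=9, b=3, c=14}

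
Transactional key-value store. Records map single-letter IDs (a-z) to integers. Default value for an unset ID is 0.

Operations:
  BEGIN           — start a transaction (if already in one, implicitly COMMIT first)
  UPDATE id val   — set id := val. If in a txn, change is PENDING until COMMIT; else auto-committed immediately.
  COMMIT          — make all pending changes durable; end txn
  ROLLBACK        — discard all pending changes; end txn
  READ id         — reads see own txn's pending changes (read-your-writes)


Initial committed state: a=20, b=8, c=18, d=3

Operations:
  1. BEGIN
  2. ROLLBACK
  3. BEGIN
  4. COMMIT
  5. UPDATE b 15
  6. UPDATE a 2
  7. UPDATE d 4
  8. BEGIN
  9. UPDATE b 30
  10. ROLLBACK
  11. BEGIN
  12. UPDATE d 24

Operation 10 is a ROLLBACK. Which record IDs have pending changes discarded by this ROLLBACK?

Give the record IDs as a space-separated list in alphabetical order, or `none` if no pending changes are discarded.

Initial committed: {a=20, b=8, c=18, d=3}
Op 1: BEGIN: in_txn=True, pending={}
Op 2: ROLLBACK: discarded pending []; in_txn=False
Op 3: BEGIN: in_txn=True, pending={}
Op 4: COMMIT: merged [] into committed; committed now {a=20, b=8, c=18, d=3}
Op 5: UPDATE b=15 (auto-commit; committed b=15)
Op 6: UPDATE a=2 (auto-commit; committed a=2)
Op 7: UPDATE d=4 (auto-commit; committed d=4)
Op 8: BEGIN: in_txn=True, pending={}
Op 9: UPDATE b=30 (pending; pending now {b=30})
Op 10: ROLLBACK: discarded pending ['b']; in_txn=False
Op 11: BEGIN: in_txn=True, pending={}
Op 12: UPDATE d=24 (pending; pending now {d=24})
ROLLBACK at op 10 discards: ['b']

Answer: b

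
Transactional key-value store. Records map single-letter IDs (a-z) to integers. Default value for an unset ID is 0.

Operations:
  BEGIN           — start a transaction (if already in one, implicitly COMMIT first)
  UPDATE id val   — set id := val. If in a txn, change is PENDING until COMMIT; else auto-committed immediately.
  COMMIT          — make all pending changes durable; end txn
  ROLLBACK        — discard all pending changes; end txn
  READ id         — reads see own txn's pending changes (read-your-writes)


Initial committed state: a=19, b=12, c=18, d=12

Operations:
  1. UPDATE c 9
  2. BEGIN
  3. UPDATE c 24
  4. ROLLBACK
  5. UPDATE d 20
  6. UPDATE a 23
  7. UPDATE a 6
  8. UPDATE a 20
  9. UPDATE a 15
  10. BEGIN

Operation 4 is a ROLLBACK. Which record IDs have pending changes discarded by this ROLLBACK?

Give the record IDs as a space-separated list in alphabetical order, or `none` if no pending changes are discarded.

Answer: c

Derivation:
Initial committed: {a=19, b=12, c=18, d=12}
Op 1: UPDATE c=9 (auto-commit; committed c=9)
Op 2: BEGIN: in_txn=True, pending={}
Op 3: UPDATE c=24 (pending; pending now {c=24})
Op 4: ROLLBACK: discarded pending ['c']; in_txn=False
Op 5: UPDATE d=20 (auto-commit; committed d=20)
Op 6: UPDATE a=23 (auto-commit; committed a=23)
Op 7: UPDATE a=6 (auto-commit; committed a=6)
Op 8: UPDATE a=20 (auto-commit; committed a=20)
Op 9: UPDATE a=15 (auto-commit; committed a=15)
Op 10: BEGIN: in_txn=True, pending={}
ROLLBACK at op 4 discards: ['c']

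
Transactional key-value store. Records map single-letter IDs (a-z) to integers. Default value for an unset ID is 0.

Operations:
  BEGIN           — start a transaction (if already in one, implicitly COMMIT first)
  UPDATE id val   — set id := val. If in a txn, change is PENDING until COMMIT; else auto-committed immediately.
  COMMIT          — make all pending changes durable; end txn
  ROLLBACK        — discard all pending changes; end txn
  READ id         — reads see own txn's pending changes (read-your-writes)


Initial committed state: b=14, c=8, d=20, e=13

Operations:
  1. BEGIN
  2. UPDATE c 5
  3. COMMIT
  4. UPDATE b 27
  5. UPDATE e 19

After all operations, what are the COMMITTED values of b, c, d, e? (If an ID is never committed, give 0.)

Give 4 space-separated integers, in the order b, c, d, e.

Answer: 27 5 20 19

Derivation:
Initial committed: {b=14, c=8, d=20, e=13}
Op 1: BEGIN: in_txn=True, pending={}
Op 2: UPDATE c=5 (pending; pending now {c=5})
Op 3: COMMIT: merged ['c'] into committed; committed now {b=14, c=5, d=20, e=13}
Op 4: UPDATE b=27 (auto-commit; committed b=27)
Op 5: UPDATE e=19 (auto-commit; committed e=19)
Final committed: {b=27, c=5, d=20, e=19}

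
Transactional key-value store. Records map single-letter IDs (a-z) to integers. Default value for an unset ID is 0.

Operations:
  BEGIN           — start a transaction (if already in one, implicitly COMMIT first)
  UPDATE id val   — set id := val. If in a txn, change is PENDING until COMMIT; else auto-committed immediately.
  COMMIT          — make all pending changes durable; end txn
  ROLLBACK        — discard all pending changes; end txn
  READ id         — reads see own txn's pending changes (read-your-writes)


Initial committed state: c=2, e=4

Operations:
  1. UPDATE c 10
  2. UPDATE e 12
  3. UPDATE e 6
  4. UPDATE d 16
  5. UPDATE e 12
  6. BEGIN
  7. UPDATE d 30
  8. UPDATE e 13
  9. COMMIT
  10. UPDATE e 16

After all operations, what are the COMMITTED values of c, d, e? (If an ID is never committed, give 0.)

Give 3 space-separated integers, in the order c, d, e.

Initial committed: {c=2, e=4}
Op 1: UPDATE c=10 (auto-commit; committed c=10)
Op 2: UPDATE e=12 (auto-commit; committed e=12)
Op 3: UPDATE e=6 (auto-commit; committed e=6)
Op 4: UPDATE d=16 (auto-commit; committed d=16)
Op 5: UPDATE e=12 (auto-commit; committed e=12)
Op 6: BEGIN: in_txn=True, pending={}
Op 7: UPDATE d=30 (pending; pending now {d=30})
Op 8: UPDATE e=13 (pending; pending now {d=30, e=13})
Op 9: COMMIT: merged ['d', 'e'] into committed; committed now {c=10, d=30, e=13}
Op 10: UPDATE e=16 (auto-commit; committed e=16)
Final committed: {c=10, d=30, e=16}

Answer: 10 30 16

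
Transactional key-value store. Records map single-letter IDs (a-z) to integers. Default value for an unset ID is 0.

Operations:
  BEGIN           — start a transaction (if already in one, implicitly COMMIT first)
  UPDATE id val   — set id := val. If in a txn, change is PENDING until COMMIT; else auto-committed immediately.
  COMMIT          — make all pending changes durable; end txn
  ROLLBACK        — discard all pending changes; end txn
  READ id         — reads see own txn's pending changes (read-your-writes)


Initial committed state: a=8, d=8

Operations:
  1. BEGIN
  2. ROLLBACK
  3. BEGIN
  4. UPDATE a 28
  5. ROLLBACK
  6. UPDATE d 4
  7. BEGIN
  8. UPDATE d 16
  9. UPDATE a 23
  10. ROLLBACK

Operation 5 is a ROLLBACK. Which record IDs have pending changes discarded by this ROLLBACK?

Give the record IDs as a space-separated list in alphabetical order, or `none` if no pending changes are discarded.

Initial committed: {a=8, d=8}
Op 1: BEGIN: in_txn=True, pending={}
Op 2: ROLLBACK: discarded pending []; in_txn=False
Op 3: BEGIN: in_txn=True, pending={}
Op 4: UPDATE a=28 (pending; pending now {a=28})
Op 5: ROLLBACK: discarded pending ['a']; in_txn=False
Op 6: UPDATE d=4 (auto-commit; committed d=4)
Op 7: BEGIN: in_txn=True, pending={}
Op 8: UPDATE d=16 (pending; pending now {d=16})
Op 9: UPDATE a=23 (pending; pending now {a=23, d=16})
Op 10: ROLLBACK: discarded pending ['a', 'd']; in_txn=False
ROLLBACK at op 5 discards: ['a']

Answer: a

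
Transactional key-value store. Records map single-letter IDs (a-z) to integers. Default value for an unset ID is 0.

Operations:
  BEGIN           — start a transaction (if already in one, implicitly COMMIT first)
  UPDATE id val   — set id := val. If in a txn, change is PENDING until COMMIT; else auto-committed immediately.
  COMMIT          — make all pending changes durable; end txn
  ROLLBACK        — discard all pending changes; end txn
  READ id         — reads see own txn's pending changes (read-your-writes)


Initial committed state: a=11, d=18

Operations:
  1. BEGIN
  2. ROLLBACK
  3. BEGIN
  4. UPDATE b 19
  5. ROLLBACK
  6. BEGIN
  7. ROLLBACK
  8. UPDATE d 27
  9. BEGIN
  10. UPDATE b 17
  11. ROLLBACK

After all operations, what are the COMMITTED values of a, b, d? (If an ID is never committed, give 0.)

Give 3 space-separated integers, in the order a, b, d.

Answer: 11 0 27

Derivation:
Initial committed: {a=11, d=18}
Op 1: BEGIN: in_txn=True, pending={}
Op 2: ROLLBACK: discarded pending []; in_txn=False
Op 3: BEGIN: in_txn=True, pending={}
Op 4: UPDATE b=19 (pending; pending now {b=19})
Op 5: ROLLBACK: discarded pending ['b']; in_txn=False
Op 6: BEGIN: in_txn=True, pending={}
Op 7: ROLLBACK: discarded pending []; in_txn=False
Op 8: UPDATE d=27 (auto-commit; committed d=27)
Op 9: BEGIN: in_txn=True, pending={}
Op 10: UPDATE b=17 (pending; pending now {b=17})
Op 11: ROLLBACK: discarded pending ['b']; in_txn=False
Final committed: {a=11, d=27}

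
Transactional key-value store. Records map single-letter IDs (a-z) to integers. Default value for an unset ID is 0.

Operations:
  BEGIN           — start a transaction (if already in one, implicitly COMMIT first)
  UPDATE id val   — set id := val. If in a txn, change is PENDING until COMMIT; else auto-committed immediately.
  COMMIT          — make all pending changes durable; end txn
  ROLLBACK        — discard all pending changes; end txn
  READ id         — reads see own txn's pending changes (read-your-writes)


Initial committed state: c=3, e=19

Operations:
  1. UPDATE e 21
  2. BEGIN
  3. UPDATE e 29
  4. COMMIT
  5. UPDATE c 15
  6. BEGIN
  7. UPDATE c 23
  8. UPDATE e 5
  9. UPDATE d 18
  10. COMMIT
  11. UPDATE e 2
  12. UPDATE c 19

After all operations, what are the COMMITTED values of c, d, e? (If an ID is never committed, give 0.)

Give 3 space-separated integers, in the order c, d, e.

Answer: 19 18 2

Derivation:
Initial committed: {c=3, e=19}
Op 1: UPDATE e=21 (auto-commit; committed e=21)
Op 2: BEGIN: in_txn=True, pending={}
Op 3: UPDATE e=29 (pending; pending now {e=29})
Op 4: COMMIT: merged ['e'] into committed; committed now {c=3, e=29}
Op 5: UPDATE c=15 (auto-commit; committed c=15)
Op 6: BEGIN: in_txn=True, pending={}
Op 7: UPDATE c=23 (pending; pending now {c=23})
Op 8: UPDATE e=5 (pending; pending now {c=23, e=5})
Op 9: UPDATE d=18 (pending; pending now {c=23, d=18, e=5})
Op 10: COMMIT: merged ['c', 'd', 'e'] into committed; committed now {c=23, d=18, e=5}
Op 11: UPDATE e=2 (auto-commit; committed e=2)
Op 12: UPDATE c=19 (auto-commit; committed c=19)
Final committed: {c=19, d=18, e=2}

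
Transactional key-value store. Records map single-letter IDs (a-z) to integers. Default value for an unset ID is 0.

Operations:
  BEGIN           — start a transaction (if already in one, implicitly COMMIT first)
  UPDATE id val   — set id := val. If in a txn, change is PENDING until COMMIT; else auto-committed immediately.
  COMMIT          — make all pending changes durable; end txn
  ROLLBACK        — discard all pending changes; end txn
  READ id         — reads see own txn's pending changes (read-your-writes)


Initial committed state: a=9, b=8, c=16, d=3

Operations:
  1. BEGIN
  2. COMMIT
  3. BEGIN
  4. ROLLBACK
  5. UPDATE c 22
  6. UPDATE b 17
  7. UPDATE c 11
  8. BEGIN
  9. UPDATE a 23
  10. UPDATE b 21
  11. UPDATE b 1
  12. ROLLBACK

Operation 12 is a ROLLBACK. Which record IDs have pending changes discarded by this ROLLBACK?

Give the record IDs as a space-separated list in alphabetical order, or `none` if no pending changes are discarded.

Initial committed: {a=9, b=8, c=16, d=3}
Op 1: BEGIN: in_txn=True, pending={}
Op 2: COMMIT: merged [] into committed; committed now {a=9, b=8, c=16, d=3}
Op 3: BEGIN: in_txn=True, pending={}
Op 4: ROLLBACK: discarded pending []; in_txn=False
Op 5: UPDATE c=22 (auto-commit; committed c=22)
Op 6: UPDATE b=17 (auto-commit; committed b=17)
Op 7: UPDATE c=11 (auto-commit; committed c=11)
Op 8: BEGIN: in_txn=True, pending={}
Op 9: UPDATE a=23 (pending; pending now {a=23})
Op 10: UPDATE b=21 (pending; pending now {a=23, b=21})
Op 11: UPDATE b=1 (pending; pending now {a=23, b=1})
Op 12: ROLLBACK: discarded pending ['a', 'b']; in_txn=False
ROLLBACK at op 12 discards: ['a', 'b']

Answer: a b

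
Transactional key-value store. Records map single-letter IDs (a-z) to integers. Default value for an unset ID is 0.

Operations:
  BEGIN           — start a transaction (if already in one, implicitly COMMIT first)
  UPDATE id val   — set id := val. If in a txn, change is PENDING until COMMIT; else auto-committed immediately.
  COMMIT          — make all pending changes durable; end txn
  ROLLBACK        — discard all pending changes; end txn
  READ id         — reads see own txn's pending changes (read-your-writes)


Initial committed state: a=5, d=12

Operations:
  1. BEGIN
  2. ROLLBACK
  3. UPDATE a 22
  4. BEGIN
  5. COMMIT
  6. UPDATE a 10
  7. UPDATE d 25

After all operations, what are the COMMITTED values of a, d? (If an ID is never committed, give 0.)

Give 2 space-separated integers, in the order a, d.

Initial committed: {a=5, d=12}
Op 1: BEGIN: in_txn=True, pending={}
Op 2: ROLLBACK: discarded pending []; in_txn=False
Op 3: UPDATE a=22 (auto-commit; committed a=22)
Op 4: BEGIN: in_txn=True, pending={}
Op 5: COMMIT: merged [] into committed; committed now {a=22, d=12}
Op 6: UPDATE a=10 (auto-commit; committed a=10)
Op 7: UPDATE d=25 (auto-commit; committed d=25)
Final committed: {a=10, d=25}

Answer: 10 25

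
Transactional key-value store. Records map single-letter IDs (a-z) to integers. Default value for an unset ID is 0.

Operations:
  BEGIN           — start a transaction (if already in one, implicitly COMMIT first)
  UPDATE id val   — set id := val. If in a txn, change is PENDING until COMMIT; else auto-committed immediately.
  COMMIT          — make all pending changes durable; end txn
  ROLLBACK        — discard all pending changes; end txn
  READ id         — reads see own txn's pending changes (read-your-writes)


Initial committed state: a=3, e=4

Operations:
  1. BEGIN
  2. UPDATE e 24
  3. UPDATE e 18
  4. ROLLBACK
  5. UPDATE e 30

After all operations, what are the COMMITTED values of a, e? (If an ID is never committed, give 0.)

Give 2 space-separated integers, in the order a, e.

Answer: 3 30

Derivation:
Initial committed: {a=3, e=4}
Op 1: BEGIN: in_txn=True, pending={}
Op 2: UPDATE e=24 (pending; pending now {e=24})
Op 3: UPDATE e=18 (pending; pending now {e=18})
Op 4: ROLLBACK: discarded pending ['e']; in_txn=False
Op 5: UPDATE e=30 (auto-commit; committed e=30)
Final committed: {a=3, e=30}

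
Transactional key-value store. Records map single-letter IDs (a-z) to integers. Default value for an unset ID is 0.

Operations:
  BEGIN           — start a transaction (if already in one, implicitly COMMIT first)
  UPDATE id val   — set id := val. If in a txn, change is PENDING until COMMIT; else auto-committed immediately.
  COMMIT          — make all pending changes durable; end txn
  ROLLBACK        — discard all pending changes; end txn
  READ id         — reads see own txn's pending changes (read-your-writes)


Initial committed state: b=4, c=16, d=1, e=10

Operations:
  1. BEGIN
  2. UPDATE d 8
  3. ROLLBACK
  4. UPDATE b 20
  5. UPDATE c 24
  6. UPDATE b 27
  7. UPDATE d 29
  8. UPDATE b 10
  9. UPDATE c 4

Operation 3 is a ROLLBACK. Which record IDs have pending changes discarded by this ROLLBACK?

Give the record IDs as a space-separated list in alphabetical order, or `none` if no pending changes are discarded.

Initial committed: {b=4, c=16, d=1, e=10}
Op 1: BEGIN: in_txn=True, pending={}
Op 2: UPDATE d=8 (pending; pending now {d=8})
Op 3: ROLLBACK: discarded pending ['d']; in_txn=False
Op 4: UPDATE b=20 (auto-commit; committed b=20)
Op 5: UPDATE c=24 (auto-commit; committed c=24)
Op 6: UPDATE b=27 (auto-commit; committed b=27)
Op 7: UPDATE d=29 (auto-commit; committed d=29)
Op 8: UPDATE b=10 (auto-commit; committed b=10)
Op 9: UPDATE c=4 (auto-commit; committed c=4)
ROLLBACK at op 3 discards: ['d']

Answer: d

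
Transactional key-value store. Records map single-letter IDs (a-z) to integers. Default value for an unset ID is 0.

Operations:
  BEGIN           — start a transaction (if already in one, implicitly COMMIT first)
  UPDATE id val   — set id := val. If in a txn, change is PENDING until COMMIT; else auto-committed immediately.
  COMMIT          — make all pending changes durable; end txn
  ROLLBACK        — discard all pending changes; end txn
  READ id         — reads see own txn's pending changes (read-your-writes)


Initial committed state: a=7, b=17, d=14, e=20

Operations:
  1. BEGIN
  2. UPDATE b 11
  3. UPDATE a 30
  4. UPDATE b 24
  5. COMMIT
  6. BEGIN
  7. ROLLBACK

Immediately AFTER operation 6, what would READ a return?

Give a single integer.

Initial committed: {a=7, b=17, d=14, e=20}
Op 1: BEGIN: in_txn=True, pending={}
Op 2: UPDATE b=11 (pending; pending now {b=11})
Op 3: UPDATE a=30 (pending; pending now {a=30, b=11})
Op 4: UPDATE b=24 (pending; pending now {a=30, b=24})
Op 5: COMMIT: merged ['a', 'b'] into committed; committed now {a=30, b=24, d=14, e=20}
Op 6: BEGIN: in_txn=True, pending={}
After op 6: visible(a) = 30 (pending={}, committed={a=30, b=24, d=14, e=20})

Answer: 30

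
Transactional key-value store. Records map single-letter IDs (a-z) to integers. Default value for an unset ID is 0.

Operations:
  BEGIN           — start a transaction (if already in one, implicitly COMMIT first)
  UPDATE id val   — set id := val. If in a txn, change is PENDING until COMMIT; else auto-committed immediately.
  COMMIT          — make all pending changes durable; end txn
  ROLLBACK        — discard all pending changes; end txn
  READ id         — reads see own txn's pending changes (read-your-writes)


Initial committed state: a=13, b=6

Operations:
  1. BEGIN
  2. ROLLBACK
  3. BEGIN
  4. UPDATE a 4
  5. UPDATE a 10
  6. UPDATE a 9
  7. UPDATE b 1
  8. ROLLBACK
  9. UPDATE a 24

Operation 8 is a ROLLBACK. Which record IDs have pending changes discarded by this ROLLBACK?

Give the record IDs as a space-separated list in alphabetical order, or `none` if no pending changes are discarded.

Answer: a b

Derivation:
Initial committed: {a=13, b=6}
Op 1: BEGIN: in_txn=True, pending={}
Op 2: ROLLBACK: discarded pending []; in_txn=False
Op 3: BEGIN: in_txn=True, pending={}
Op 4: UPDATE a=4 (pending; pending now {a=4})
Op 5: UPDATE a=10 (pending; pending now {a=10})
Op 6: UPDATE a=9 (pending; pending now {a=9})
Op 7: UPDATE b=1 (pending; pending now {a=9, b=1})
Op 8: ROLLBACK: discarded pending ['a', 'b']; in_txn=False
Op 9: UPDATE a=24 (auto-commit; committed a=24)
ROLLBACK at op 8 discards: ['a', 'b']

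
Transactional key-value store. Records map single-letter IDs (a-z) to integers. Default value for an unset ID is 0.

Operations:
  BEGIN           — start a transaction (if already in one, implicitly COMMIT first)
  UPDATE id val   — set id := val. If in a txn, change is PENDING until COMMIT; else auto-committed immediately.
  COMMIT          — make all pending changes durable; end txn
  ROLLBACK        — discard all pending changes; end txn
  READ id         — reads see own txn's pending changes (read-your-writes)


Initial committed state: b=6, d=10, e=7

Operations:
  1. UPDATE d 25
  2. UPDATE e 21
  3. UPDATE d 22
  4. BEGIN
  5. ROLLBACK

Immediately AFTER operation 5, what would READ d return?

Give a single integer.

Answer: 22

Derivation:
Initial committed: {b=6, d=10, e=7}
Op 1: UPDATE d=25 (auto-commit; committed d=25)
Op 2: UPDATE e=21 (auto-commit; committed e=21)
Op 3: UPDATE d=22 (auto-commit; committed d=22)
Op 4: BEGIN: in_txn=True, pending={}
Op 5: ROLLBACK: discarded pending []; in_txn=False
After op 5: visible(d) = 22 (pending={}, committed={b=6, d=22, e=21})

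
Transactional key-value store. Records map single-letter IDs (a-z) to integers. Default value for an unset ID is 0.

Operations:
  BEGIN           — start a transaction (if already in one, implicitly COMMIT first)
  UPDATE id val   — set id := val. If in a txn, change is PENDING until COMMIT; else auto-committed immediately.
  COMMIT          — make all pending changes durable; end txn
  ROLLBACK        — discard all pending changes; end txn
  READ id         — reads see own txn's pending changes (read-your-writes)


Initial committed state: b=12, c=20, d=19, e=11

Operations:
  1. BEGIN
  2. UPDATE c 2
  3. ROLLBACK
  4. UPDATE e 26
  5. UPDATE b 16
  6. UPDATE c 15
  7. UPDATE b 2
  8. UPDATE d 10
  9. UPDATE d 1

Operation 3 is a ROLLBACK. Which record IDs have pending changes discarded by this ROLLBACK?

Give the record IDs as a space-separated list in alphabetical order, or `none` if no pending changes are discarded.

Initial committed: {b=12, c=20, d=19, e=11}
Op 1: BEGIN: in_txn=True, pending={}
Op 2: UPDATE c=2 (pending; pending now {c=2})
Op 3: ROLLBACK: discarded pending ['c']; in_txn=False
Op 4: UPDATE e=26 (auto-commit; committed e=26)
Op 5: UPDATE b=16 (auto-commit; committed b=16)
Op 6: UPDATE c=15 (auto-commit; committed c=15)
Op 7: UPDATE b=2 (auto-commit; committed b=2)
Op 8: UPDATE d=10 (auto-commit; committed d=10)
Op 9: UPDATE d=1 (auto-commit; committed d=1)
ROLLBACK at op 3 discards: ['c']

Answer: c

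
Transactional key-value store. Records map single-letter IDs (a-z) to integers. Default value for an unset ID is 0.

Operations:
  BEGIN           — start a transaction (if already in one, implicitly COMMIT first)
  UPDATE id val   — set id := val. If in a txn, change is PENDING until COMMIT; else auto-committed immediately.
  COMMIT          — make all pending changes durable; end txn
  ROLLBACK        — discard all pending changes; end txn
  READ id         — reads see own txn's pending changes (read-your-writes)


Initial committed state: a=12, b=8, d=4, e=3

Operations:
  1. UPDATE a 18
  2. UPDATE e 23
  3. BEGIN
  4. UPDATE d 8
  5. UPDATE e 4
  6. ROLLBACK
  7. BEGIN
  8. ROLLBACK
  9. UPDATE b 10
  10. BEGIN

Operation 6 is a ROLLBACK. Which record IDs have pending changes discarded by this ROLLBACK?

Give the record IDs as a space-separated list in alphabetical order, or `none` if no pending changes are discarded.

Initial committed: {a=12, b=8, d=4, e=3}
Op 1: UPDATE a=18 (auto-commit; committed a=18)
Op 2: UPDATE e=23 (auto-commit; committed e=23)
Op 3: BEGIN: in_txn=True, pending={}
Op 4: UPDATE d=8 (pending; pending now {d=8})
Op 5: UPDATE e=4 (pending; pending now {d=8, e=4})
Op 6: ROLLBACK: discarded pending ['d', 'e']; in_txn=False
Op 7: BEGIN: in_txn=True, pending={}
Op 8: ROLLBACK: discarded pending []; in_txn=False
Op 9: UPDATE b=10 (auto-commit; committed b=10)
Op 10: BEGIN: in_txn=True, pending={}
ROLLBACK at op 6 discards: ['d', 'e']

Answer: d e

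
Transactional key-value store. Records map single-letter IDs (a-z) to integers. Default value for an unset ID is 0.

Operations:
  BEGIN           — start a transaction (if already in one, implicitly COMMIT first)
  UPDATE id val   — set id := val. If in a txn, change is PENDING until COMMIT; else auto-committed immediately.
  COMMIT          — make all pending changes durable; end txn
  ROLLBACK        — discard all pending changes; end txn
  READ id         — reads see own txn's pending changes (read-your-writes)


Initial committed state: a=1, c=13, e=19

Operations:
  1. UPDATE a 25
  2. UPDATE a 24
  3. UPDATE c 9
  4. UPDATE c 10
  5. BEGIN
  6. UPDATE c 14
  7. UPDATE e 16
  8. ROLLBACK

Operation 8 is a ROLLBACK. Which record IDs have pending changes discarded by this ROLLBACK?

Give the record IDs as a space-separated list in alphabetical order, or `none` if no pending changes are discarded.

Answer: c e

Derivation:
Initial committed: {a=1, c=13, e=19}
Op 1: UPDATE a=25 (auto-commit; committed a=25)
Op 2: UPDATE a=24 (auto-commit; committed a=24)
Op 3: UPDATE c=9 (auto-commit; committed c=9)
Op 4: UPDATE c=10 (auto-commit; committed c=10)
Op 5: BEGIN: in_txn=True, pending={}
Op 6: UPDATE c=14 (pending; pending now {c=14})
Op 7: UPDATE e=16 (pending; pending now {c=14, e=16})
Op 8: ROLLBACK: discarded pending ['c', 'e']; in_txn=False
ROLLBACK at op 8 discards: ['c', 'e']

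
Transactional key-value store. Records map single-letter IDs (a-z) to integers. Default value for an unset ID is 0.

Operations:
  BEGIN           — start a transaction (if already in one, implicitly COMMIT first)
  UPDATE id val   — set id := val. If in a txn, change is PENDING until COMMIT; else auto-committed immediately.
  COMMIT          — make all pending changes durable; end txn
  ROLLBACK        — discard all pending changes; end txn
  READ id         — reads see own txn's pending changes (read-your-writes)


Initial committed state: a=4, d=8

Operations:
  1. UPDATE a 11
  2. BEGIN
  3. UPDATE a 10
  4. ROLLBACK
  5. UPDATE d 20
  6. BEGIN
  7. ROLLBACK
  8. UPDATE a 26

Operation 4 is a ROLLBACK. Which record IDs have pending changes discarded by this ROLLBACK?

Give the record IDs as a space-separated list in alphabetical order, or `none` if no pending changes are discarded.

Initial committed: {a=4, d=8}
Op 1: UPDATE a=11 (auto-commit; committed a=11)
Op 2: BEGIN: in_txn=True, pending={}
Op 3: UPDATE a=10 (pending; pending now {a=10})
Op 4: ROLLBACK: discarded pending ['a']; in_txn=False
Op 5: UPDATE d=20 (auto-commit; committed d=20)
Op 6: BEGIN: in_txn=True, pending={}
Op 7: ROLLBACK: discarded pending []; in_txn=False
Op 8: UPDATE a=26 (auto-commit; committed a=26)
ROLLBACK at op 4 discards: ['a']

Answer: a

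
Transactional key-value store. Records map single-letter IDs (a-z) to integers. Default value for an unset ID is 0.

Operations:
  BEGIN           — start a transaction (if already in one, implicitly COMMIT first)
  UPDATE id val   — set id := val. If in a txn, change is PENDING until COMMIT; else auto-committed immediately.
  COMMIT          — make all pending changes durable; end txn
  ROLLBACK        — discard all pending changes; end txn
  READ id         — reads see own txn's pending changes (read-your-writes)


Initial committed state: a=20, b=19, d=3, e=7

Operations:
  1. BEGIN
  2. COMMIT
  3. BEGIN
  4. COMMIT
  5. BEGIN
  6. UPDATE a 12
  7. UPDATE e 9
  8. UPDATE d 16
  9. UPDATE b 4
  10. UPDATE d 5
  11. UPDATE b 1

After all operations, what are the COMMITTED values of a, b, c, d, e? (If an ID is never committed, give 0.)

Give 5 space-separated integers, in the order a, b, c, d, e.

Answer: 20 19 0 3 7

Derivation:
Initial committed: {a=20, b=19, d=3, e=7}
Op 1: BEGIN: in_txn=True, pending={}
Op 2: COMMIT: merged [] into committed; committed now {a=20, b=19, d=3, e=7}
Op 3: BEGIN: in_txn=True, pending={}
Op 4: COMMIT: merged [] into committed; committed now {a=20, b=19, d=3, e=7}
Op 5: BEGIN: in_txn=True, pending={}
Op 6: UPDATE a=12 (pending; pending now {a=12})
Op 7: UPDATE e=9 (pending; pending now {a=12, e=9})
Op 8: UPDATE d=16 (pending; pending now {a=12, d=16, e=9})
Op 9: UPDATE b=4 (pending; pending now {a=12, b=4, d=16, e=9})
Op 10: UPDATE d=5 (pending; pending now {a=12, b=4, d=5, e=9})
Op 11: UPDATE b=1 (pending; pending now {a=12, b=1, d=5, e=9})
Final committed: {a=20, b=19, d=3, e=7}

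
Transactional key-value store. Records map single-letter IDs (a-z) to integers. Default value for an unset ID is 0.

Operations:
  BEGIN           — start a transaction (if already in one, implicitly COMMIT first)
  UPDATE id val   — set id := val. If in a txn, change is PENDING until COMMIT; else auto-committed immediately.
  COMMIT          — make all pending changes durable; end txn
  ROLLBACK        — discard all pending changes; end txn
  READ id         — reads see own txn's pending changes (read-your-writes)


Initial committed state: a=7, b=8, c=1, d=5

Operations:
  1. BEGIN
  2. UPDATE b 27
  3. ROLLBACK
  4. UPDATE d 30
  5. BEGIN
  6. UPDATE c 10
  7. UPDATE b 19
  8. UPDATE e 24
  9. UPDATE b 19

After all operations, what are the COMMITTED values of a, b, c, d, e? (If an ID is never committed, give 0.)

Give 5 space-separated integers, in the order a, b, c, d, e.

Answer: 7 8 1 30 0

Derivation:
Initial committed: {a=7, b=8, c=1, d=5}
Op 1: BEGIN: in_txn=True, pending={}
Op 2: UPDATE b=27 (pending; pending now {b=27})
Op 3: ROLLBACK: discarded pending ['b']; in_txn=False
Op 4: UPDATE d=30 (auto-commit; committed d=30)
Op 5: BEGIN: in_txn=True, pending={}
Op 6: UPDATE c=10 (pending; pending now {c=10})
Op 7: UPDATE b=19 (pending; pending now {b=19, c=10})
Op 8: UPDATE e=24 (pending; pending now {b=19, c=10, e=24})
Op 9: UPDATE b=19 (pending; pending now {b=19, c=10, e=24})
Final committed: {a=7, b=8, c=1, d=30}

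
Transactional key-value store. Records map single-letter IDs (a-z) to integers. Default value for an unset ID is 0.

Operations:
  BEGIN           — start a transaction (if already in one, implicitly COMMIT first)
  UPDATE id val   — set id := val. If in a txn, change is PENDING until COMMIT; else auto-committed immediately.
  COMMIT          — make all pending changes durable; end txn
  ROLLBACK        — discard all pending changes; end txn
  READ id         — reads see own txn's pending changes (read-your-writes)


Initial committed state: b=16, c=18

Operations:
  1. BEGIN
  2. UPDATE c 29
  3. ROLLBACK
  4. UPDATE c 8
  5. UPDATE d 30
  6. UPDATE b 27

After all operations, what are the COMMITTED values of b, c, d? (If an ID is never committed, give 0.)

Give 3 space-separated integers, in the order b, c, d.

Initial committed: {b=16, c=18}
Op 1: BEGIN: in_txn=True, pending={}
Op 2: UPDATE c=29 (pending; pending now {c=29})
Op 3: ROLLBACK: discarded pending ['c']; in_txn=False
Op 4: UPDATE c=8 (auto-commit; committed c=8)
Op 5: UPDATE d=30 (auto-commit; committed d=30)
Op 6: UPDATE b=27 (auto-commit; committed b=27)
Final committed: {b=27, c=8, d=30}

Answer: 27 8 30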